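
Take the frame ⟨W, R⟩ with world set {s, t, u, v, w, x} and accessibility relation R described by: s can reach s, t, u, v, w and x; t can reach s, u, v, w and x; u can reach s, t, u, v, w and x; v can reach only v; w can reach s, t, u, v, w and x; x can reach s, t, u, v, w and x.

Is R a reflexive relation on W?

No

Reflexive: no — t is not related to itself.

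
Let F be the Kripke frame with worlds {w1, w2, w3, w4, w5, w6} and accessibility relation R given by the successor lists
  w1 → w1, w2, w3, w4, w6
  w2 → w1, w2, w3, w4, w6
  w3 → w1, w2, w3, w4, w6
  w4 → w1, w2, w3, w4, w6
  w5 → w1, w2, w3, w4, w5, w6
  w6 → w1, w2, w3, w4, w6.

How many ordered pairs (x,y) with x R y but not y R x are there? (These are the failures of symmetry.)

Enumerating: (w5,w1), (w5,w2), (w5,w3), (w5,w4), (w5,w6).

5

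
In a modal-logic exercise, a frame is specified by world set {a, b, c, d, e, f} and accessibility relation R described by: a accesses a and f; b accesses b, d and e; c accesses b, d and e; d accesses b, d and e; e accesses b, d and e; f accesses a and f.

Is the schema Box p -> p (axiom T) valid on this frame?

The schema T characterises exactly the reflexive frames.
Reflexive: no — c is not related to itself.

No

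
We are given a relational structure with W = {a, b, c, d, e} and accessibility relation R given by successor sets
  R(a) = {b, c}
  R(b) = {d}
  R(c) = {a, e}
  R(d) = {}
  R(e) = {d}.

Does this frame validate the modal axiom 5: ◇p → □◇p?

No

Axiom 5 corresponds to the accessibility relation being Euclidean.
Euclidean: no — a R b and a R c, but not b R c.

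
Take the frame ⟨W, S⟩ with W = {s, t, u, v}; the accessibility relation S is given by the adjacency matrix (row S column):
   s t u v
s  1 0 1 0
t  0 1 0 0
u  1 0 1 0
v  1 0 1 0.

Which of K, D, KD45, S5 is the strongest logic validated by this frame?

Serial (axiom D): yes — every world has a successor (e.g. s S s).
Euclidean (axiom 5): yes — any two successors of a common world are S-related.
Transitive (axiom 4): yes — every two-step S-path is closed by a direct edge.
Reflexive (axiom T): no — v is not related to itself.
So F validates K, D, KD45; S5 would additionally require S to be reflexive. The strongest is KD45.

KD45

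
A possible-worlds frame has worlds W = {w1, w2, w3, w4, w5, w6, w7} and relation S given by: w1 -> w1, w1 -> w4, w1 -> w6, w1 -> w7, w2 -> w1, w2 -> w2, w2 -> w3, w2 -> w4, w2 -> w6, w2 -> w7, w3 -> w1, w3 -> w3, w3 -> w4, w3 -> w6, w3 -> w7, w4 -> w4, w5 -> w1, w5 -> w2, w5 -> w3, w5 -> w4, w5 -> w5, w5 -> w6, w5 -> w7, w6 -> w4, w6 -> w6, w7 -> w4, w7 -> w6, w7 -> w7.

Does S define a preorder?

Yes

Reflexive: yes — every world is S-related to itself.
Transitive: yes — every two-step S-path is closed by a direct edge.
So S is a preorder.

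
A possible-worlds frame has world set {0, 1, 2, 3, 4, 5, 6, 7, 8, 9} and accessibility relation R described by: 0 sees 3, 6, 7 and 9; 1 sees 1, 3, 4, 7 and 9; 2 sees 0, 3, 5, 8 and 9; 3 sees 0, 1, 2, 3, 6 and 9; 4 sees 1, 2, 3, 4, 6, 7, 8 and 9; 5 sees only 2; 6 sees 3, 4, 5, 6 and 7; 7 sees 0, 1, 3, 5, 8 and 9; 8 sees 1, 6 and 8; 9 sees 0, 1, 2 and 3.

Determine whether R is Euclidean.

No

Euclidean: no — 0 R 3 and 0 R 7, but not 3 R 7.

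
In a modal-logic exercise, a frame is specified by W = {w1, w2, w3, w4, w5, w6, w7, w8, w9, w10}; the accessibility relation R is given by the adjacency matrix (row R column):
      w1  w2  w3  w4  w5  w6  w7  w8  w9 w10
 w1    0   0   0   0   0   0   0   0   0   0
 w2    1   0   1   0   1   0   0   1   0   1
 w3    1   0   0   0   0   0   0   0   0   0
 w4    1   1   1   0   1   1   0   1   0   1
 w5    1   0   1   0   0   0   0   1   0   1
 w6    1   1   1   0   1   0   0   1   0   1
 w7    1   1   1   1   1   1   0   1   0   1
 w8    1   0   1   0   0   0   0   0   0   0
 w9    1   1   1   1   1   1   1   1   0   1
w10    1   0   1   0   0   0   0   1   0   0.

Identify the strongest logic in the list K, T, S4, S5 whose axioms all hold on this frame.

Reflexive (axiom T): no — w1 is not related to itself.
Transitive (axiom 4): yes — every two-step R-path is closed by a direct edge.
Euclidean (axiom 5): no — w10 R w1 and w10 R w3, but not w1 R w3.
So F validates K; T would additionally require R to be reflexive. The strongest is K.

K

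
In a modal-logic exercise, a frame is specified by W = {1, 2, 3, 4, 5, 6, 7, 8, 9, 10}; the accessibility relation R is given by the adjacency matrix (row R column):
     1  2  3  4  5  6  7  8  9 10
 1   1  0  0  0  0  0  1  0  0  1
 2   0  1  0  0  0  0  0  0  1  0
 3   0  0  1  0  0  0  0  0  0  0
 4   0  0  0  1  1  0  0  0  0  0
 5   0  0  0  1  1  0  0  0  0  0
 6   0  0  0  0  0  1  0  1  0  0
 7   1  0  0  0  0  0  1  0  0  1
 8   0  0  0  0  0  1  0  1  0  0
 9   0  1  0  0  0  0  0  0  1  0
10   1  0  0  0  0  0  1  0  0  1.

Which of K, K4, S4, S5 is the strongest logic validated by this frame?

Transitive (axiom 4): yes — every two-step R-path is closed by a direct edge.
Reflexive (axiom T): yes — every world is R-related to itself.
Euclidean (axiom 5): yes — any two successors of a common world are R-related.
So F validates K, K4, S4, S5. The strongest is S5.

S5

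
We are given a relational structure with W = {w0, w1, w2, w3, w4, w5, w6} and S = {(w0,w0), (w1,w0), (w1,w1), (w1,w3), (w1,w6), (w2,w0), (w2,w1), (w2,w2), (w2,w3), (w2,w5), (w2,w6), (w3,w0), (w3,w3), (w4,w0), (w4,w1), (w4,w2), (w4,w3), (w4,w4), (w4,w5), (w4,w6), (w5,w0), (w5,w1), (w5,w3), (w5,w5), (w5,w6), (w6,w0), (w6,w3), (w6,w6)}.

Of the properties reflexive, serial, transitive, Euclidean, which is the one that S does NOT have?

Reflexive: yes — every world is S-related to itself.
Serial: yes — every world has a successor (e.g. w0 S w0).
Transitive: yes — every two-step S-path is closed by a direct edge.
Euclidean: no — w1 S w0 and w1 S w3, but not w0 S w3.
Only Euclidean fails.

Euclidean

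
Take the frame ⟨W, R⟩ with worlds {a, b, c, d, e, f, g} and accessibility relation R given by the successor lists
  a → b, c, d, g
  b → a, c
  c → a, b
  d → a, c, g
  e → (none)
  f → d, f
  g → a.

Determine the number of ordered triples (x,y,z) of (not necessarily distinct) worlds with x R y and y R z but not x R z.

22

Enumerating: (a,b,a), (a,c,a), (a,d,a), (a,g,a), (b,a,b), (b,a,d), (b,a,g), (b,c,b), (c,a,c), (c,a,d), (c,a,g), (c,b,c), … and 10 more.
Total: 22.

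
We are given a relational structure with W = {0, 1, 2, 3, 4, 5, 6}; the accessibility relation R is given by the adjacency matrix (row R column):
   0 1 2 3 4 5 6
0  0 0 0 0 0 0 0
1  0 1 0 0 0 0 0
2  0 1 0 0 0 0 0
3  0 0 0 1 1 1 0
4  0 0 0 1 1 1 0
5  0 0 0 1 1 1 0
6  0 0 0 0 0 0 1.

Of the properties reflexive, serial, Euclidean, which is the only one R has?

Euclidean

Reflexive: no — 0 is not related to itself.
Serial: no — 0 has no R-successor.
Euclidean: yes — any two successors of a common world are R-related.
Only Euclidean holds.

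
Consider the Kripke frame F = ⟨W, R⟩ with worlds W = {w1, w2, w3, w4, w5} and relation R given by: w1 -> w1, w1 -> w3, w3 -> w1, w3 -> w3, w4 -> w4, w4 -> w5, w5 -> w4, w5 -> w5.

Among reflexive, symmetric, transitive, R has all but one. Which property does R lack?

reflexive

Reflexive: no — w2 is not related to itself.
Symmetric: yes — every pair in R has its reverse in R.
Transitive: yes — every two-step R-path is closed by a direct edge.
Only reflexive fails.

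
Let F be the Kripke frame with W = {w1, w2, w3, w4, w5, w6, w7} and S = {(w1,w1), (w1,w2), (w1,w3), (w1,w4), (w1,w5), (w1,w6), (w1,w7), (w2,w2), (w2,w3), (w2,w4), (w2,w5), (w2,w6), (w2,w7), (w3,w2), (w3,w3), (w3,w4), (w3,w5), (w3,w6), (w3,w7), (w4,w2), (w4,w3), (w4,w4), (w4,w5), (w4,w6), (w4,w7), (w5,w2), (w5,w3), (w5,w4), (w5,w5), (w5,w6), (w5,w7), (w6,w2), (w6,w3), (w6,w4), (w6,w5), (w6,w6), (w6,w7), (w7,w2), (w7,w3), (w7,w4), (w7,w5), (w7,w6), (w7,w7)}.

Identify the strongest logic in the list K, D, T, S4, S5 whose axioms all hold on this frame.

S4

Serial (axiom D): yes — every world has a successor (e.g. w1 S w1).
Reflexive (axiom T): yes — every world is S-related to itself.
Transitive (axiom 4): yes — every two-step S-path is closed by a direct edge.
Euclidean (axiom 5): no — w1 S w2 and w1 S w1, but not w2 S w1.
So F validates K, D, T, S4; S5 would additionally require S to be Euclidean. The strongest is S4.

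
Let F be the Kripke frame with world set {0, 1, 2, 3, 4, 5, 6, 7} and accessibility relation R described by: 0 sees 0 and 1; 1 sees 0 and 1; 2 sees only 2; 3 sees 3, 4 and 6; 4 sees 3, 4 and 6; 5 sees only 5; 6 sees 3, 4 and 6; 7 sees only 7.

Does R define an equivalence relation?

Yes

Reflexive: yes — every world is R-related to itself.
Symmetric: yes — every pair in R has its reverse in R.
Transitive: yes — every two-step R-path is closed by a direct edge.
So R is an equivalence relation.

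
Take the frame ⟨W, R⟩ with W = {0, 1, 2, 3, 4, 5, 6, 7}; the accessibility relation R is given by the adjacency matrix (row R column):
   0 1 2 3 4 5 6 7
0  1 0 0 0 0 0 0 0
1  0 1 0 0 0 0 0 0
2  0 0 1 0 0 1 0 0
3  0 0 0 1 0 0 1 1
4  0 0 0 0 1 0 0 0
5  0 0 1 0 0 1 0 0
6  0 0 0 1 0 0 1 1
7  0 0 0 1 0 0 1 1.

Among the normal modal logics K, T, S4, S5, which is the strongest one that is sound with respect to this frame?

Reflexive (axiom T): yes — every world is R-related to itself.
Transitive (axiom 4): yes — every two-step R-path is closed by a direct edge.
Euclidean (axiom 5): yes — any two successors of a common world are R-related.
So F validates K, T, S4, S5. The strongest is S5.

S5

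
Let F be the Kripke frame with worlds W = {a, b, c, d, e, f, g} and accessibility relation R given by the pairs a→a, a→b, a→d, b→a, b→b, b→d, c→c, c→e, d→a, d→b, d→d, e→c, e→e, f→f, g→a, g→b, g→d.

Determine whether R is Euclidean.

Euclidean: yes — any two successors of a common world are R-related.

Yes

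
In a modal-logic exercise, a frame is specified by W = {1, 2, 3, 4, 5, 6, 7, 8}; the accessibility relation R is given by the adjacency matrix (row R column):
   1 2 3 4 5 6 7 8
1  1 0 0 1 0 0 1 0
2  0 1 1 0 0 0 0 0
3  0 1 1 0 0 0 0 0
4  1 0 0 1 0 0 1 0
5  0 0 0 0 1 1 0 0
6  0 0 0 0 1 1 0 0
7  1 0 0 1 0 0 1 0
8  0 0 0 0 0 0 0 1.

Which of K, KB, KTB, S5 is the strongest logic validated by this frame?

S5

Symmetric (axiom B): yes — every pair in R has its reverse in R.
Reflexive (axiom T): yes — every world is R-related to itself.
Euclidean (axiom 5): yes — any two successors of a common world are R-related.
So F validates K, KB, KTB, S5. The strongest is S5.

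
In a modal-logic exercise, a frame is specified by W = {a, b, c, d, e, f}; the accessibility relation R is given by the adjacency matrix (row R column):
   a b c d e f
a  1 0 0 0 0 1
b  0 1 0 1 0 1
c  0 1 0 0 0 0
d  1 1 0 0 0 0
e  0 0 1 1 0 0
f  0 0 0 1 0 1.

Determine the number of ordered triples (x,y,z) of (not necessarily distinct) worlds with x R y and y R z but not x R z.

Enumerating: (a,f,d), (b,d,a), (c,b,d), (c,b,f), (d,a,f), (d,b,d), (d,b,f), (e,c,b), (e,d,a), (e,d,b), (f,d,a), (f,d,b).

12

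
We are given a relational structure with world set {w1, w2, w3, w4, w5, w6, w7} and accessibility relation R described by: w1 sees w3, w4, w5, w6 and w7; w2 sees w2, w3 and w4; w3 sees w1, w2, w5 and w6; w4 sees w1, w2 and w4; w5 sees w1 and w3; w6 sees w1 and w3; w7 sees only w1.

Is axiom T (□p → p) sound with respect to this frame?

By correspondence theory, T is valid on a frame iff R is reflexive.
Reflexive: no — w1 is not related to itself.

No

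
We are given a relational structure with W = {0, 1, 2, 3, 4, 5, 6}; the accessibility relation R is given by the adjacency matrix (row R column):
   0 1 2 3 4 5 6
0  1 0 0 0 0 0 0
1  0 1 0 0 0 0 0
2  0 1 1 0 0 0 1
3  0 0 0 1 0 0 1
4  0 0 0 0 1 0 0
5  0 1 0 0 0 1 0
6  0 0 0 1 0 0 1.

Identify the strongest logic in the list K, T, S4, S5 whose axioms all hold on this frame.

Reflexive (axiom T): yes — every world is R-related to itself.
Transitive (axiom 4): no — 2 R 6 and 6 R 3, but not 2 R 3.
Euclidean (axiom 5): no — 2 R 1 and 2 R 6, but not 1 R 6.
So F validates K, T; S4 would additionally require R to be transitive. The strongest is T.

T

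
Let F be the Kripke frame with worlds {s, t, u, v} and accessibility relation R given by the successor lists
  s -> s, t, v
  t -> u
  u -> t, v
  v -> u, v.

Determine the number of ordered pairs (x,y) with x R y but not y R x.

Enumerating: (s,t), (s,v).

2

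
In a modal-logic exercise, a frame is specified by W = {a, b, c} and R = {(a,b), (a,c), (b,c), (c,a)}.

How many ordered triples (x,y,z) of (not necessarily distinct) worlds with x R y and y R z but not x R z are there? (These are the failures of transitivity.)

4

Enumerating: (a,c,a), (b,c,a), (c,a,b), (c,a,c).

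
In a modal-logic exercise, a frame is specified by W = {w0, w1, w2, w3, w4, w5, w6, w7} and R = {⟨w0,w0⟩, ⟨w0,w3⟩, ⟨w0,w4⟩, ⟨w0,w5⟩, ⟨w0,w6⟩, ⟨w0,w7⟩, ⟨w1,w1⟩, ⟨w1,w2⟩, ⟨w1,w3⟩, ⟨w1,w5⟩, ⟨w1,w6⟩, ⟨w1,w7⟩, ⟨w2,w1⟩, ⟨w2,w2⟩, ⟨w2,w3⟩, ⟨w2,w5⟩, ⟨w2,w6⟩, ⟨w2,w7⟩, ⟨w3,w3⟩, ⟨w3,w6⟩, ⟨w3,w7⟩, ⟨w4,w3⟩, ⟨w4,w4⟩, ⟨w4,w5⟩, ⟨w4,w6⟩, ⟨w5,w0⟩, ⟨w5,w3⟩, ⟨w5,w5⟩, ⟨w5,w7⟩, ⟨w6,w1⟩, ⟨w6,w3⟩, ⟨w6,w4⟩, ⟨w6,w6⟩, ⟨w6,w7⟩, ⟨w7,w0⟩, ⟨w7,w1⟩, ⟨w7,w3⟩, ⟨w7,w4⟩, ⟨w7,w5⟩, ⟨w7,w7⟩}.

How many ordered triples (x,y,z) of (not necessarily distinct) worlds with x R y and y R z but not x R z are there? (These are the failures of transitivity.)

Enumerating: (w0,w6,w1), (w0,w7,w1), (w1,w5,w0), (w1,w6,w4), (w1,w7,w0), (w1,w7,w4), (w2,w5,w0), (w2,w6,w4), (w2,w7,w0), (w2,w7,w4), (w3,w6,w1), (w3,w6,w4), … and 24 more.
Total: 36.

36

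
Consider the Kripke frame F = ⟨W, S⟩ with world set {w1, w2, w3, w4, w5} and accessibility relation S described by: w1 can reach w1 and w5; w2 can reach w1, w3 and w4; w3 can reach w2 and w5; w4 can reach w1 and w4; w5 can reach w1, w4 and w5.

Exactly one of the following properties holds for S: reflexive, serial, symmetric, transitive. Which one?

Reflexive: no — w2 is not related to itself.
Serial: yes — every world has a successor (e.g. w1 S w1).
Symmetric: no — w2 S w1 but not w1 S w2.
Transitive: no — w1 S w5 and w5 S w4, but not w1 S w4.
Only serial holds.

serial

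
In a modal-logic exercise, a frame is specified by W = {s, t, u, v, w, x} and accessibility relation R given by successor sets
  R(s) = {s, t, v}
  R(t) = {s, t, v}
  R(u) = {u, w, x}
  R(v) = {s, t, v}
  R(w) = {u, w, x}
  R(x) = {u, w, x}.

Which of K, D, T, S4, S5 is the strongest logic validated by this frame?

Serial (axiom D): yes — every world has a successor (e.g. s R s).
Reflexive (axiom T): yes — every world is R-related to itself.
Transitive (axiom 4): yes — every two-step R-path is closed by a direct edge.
Euclidean (axiom 5): yes — any two successors of a common world are R-related.
So F validates K, D, T, S4, S5. The strongest is S5.

S5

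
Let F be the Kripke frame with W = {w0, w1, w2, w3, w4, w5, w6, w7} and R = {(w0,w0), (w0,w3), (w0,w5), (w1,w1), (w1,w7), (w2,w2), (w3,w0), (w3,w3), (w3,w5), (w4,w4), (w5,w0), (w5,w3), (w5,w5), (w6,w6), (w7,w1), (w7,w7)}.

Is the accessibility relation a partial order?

Reflexive: yes — every world is R-related to itself.
Transitive: yes — every two-step R-path is closed by a direct edge.
Antisymmetric: no — w0 R w3 and w3 R w0 with w0 ≠ w3.
So R is not a partial order.

No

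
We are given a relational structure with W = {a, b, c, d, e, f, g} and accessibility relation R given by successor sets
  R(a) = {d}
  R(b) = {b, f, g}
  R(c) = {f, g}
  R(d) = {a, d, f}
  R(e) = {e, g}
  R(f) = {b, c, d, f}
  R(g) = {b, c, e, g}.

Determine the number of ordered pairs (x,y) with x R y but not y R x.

0

R is symmetric; there are no such tuples.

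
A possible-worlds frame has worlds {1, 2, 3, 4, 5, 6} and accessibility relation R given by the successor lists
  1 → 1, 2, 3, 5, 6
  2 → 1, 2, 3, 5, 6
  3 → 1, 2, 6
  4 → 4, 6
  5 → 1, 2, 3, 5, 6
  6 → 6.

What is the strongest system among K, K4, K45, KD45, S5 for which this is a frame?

Transitive (axiom 4): no — 3 R 1 and 1 R 5, but not 3 R 5.
Euclidean (axiom 5): no — 1 R 3 and 1 R 5, but not 3 R 5.
Serial (axiom D): yes — every world has a successor (e.g. 1 R 1).
Reflexive (axiom T): no — 3 is not related to itself.
So F validates K; K4 would additionally require R to be transitive. The strongest is K.

K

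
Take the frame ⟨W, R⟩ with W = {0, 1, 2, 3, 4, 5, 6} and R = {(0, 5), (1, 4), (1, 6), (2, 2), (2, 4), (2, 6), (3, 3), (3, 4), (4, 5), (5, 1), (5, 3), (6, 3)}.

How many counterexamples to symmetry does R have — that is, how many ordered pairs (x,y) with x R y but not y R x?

10

Enumerating: (0,5), (1,4), (1,6), (2,4), (2,6), (3,4), (4,5), (5,1), (5,3), (6,3).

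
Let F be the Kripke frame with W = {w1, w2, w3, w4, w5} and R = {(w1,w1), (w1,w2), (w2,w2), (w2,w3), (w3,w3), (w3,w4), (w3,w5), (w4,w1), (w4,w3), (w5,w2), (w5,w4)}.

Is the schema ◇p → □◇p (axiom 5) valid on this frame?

Axiom 5 corresponds to the accessibility relation being Euclidean.
Euclidean: no — w3 R w4 and w3 R w5, but not w4 R w5.

No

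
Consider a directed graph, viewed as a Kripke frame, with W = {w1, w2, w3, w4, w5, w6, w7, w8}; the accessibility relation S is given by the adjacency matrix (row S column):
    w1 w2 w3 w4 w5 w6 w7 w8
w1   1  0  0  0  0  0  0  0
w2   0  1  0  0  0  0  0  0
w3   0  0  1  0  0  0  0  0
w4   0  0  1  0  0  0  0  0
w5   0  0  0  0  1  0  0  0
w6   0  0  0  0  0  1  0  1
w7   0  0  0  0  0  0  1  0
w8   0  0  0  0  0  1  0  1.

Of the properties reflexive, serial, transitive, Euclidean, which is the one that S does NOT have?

Reflexive: no — w4 is not related to itself.
Serial: yes — every world has a successor (e.g. w1 S w1).
Transitive: yes — every two-step S-path is closed by a direct edge.
Euclidean: yes — any two successors of a common world are S-related.
Only reflexive fails.

reflexive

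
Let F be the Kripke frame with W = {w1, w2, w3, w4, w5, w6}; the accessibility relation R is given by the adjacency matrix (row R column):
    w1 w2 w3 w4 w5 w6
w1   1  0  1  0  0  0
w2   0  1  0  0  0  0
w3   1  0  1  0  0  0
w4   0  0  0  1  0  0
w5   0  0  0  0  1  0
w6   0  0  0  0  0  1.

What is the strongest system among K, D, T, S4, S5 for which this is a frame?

S5

Serial (axiom D): yes — every world has a successor (e.g. w1 R w1).
Reflexive (axiom T): yes — every world is R-related to itself.
Transitive (axiom 4): yes — every two-step R-path is closed by a direct edge.
Euclidean (axiom 5): yes — any two successors of a common world are R-related.
So F validates K, D, T, S4, S5. The strongest is S5.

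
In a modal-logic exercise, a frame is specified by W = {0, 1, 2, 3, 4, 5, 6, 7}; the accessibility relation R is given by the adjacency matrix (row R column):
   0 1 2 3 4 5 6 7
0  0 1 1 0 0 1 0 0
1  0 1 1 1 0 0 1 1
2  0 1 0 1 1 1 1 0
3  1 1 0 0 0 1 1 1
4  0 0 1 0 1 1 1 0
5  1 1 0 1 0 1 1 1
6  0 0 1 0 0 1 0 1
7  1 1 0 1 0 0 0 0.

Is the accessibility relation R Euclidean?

Euclidean: no — 0 R 1 and 0 R 5, but not 1 R 5.

No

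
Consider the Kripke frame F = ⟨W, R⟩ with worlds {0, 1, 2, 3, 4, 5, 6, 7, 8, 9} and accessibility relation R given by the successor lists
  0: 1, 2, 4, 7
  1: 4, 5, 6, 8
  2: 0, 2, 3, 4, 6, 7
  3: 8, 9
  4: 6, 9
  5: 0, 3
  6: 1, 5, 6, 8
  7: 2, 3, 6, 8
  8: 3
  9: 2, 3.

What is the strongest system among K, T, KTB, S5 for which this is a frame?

K

Reflexive (axiom T): no — 0 is not related to itself.
Symmetric (axiom B): no — 0 R 1 but not 1 R 0.
Euclidean (axiom 5): no — 0 R 1 and 0 R 2, but not 1 R 2.
So F validates K; T would additionally require R to be reflexive. The strongest is K.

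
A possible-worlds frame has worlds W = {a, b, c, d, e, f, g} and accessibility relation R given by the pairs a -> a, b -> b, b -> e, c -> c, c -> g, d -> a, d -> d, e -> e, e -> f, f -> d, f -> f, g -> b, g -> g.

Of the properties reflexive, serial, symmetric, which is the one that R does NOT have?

symmetric

Reflexive: yes — every world is R-related to itself.
Serial: yes — every world has a successor (e.g. a R a).
Symmetric: no — b R e but not e R b.
Only symmetric fails.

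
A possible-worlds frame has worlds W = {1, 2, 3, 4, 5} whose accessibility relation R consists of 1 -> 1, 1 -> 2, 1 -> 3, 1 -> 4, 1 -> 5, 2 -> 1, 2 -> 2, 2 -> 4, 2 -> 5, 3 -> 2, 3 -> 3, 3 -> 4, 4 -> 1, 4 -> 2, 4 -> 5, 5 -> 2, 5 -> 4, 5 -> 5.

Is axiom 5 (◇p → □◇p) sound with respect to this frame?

No

By correspondence theory, 5 is valid on a frame iff R is Euclidean.
Euclidean: no — 1 R 2 and 1 R 3, but not 2 R 3.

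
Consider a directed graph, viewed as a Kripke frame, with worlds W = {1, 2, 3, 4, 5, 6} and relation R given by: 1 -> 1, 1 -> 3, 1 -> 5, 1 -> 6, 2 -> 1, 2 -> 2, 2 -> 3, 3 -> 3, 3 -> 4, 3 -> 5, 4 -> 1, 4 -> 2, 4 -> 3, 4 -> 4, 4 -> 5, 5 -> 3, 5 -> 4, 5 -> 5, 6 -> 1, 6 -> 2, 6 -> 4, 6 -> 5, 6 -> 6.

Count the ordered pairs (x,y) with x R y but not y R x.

9

Enumerating: (1,3), (1,5), (2,1), (2,3), (4,1), (4,2), (6,2), (6,4), (6,5).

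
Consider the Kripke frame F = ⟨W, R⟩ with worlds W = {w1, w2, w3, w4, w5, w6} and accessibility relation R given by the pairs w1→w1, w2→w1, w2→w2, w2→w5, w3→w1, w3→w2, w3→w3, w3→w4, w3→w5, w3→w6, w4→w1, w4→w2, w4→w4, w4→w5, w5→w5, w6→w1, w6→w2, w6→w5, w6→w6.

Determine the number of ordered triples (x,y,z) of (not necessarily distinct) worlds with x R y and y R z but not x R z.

R is transitive; there are no such tuples.

0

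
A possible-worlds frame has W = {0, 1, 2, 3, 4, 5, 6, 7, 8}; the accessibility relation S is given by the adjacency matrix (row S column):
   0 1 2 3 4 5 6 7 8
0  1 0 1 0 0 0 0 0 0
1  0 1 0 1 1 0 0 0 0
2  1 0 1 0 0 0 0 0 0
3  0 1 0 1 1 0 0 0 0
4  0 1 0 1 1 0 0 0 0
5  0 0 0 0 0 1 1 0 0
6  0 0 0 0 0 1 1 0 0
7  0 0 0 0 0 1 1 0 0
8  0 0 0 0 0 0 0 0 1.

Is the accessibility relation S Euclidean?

Yes

Euclidean: yes — any two successors of a common world are S-related.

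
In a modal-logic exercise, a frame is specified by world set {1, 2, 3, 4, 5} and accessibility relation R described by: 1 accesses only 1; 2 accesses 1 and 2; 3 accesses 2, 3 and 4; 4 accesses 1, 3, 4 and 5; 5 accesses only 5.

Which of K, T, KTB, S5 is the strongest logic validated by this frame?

Reflexive (axiom T): yes — every world is R-related to itself.
Symmetric (axiom B): no — 2 R 1 but not 1 R 2.
Euclidean (axiom 5): no — 3 R 2 and 3 R 4, but not 2 R 4.
So F validates K, T; KTB would additionally require R to be symmetric. The strongest is T.

T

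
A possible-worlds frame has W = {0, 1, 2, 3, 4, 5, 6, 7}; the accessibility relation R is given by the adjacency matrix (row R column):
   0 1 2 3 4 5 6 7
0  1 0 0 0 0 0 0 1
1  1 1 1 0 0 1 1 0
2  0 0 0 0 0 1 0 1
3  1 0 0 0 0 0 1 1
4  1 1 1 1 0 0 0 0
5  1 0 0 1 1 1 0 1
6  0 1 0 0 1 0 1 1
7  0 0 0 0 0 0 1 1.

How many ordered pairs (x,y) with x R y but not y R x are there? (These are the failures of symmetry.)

18

Enumerating: (0,7), (1,0), (1,2), (1,5), (2,5), (2,7), (3,0), (3,6), (3,7), (4,0), (4,1), (4,2), (4,3), (5,0), (5,3), (5,4), (5,7), (6,4).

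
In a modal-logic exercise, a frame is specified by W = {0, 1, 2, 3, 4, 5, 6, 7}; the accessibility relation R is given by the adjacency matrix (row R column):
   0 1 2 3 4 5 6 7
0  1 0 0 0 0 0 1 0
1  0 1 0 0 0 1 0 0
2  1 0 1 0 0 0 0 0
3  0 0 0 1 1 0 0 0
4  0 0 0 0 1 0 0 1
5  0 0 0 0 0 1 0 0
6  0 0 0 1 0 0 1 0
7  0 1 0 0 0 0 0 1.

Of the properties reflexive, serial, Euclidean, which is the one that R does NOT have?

Euclidean

Reflexive: yes — every world is R-related to itself.
Serial: yes — every world has a successor (e.g. 0 R 0).
Euclidean: no — 0 R 6 and 0 R 0, but not 6 R 0.
Only Euclidean fails.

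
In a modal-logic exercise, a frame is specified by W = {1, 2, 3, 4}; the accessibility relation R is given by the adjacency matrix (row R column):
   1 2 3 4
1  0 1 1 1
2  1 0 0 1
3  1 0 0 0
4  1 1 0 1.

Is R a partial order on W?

No

Reflexive: no — 1 is not related to itself.
Transitive: no — 2 R 1 and 1 R 3, but not 2 R 3.
Antisymmetric: no — 1 R 2 and 2 R 1 with 1 ≠ 2.
So R is not a partial order.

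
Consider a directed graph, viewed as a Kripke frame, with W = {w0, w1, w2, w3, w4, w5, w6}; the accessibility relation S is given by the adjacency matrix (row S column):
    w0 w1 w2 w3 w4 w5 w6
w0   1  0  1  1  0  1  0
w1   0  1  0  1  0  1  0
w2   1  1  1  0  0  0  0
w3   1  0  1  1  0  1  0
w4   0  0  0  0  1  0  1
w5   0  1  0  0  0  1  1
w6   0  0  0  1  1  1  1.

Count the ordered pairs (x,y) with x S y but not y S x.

Enumerating: (w0,w5), (w1,w3), (w2,w1), (w3,w2), (w3,w5), (w6,w3).

6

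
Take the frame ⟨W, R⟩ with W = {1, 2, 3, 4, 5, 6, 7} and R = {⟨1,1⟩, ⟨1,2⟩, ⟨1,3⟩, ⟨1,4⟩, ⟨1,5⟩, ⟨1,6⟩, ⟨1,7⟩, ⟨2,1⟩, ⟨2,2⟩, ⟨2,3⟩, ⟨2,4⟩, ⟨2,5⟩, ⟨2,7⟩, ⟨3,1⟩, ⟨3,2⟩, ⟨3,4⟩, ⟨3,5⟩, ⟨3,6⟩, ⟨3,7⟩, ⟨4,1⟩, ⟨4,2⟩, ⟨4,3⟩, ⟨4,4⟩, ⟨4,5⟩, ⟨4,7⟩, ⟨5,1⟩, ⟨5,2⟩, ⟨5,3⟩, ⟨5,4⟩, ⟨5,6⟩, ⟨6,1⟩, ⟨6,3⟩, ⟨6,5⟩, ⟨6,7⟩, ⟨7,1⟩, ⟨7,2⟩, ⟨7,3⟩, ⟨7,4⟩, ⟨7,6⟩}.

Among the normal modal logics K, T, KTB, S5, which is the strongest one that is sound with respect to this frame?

K

Reflexive (axiom T): no — 3 is not related to itself.
Symmetric (axiom B): yes — every pair in R has its reverse in R.
Euclidean (axiom 5): no — 1 R 2 and 1 R 6, but not 2 R 6.
So F validates K; T would additionally require R to be reflexive. The strongest is K.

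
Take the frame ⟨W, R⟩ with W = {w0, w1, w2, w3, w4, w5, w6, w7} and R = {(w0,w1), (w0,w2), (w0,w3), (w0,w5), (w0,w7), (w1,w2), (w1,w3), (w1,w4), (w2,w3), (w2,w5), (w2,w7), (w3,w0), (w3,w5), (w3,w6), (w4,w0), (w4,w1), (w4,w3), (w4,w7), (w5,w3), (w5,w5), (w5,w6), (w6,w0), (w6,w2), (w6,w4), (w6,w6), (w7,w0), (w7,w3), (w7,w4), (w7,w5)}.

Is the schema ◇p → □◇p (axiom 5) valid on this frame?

No

By correspondence theory, 5 is valid on a frame iff R is Euclidean.
Euclidean: no — w0 R w1 and w0 R w5, but not w1 R w5.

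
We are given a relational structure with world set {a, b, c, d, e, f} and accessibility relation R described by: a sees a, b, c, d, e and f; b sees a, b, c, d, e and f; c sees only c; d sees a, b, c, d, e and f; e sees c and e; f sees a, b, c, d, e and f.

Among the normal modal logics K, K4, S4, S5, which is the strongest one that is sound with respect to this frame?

Transitive (axiom 4): yes — every two-step R-path is closed by a direct edge.
Reflexive (axiom T): yes — every world is R-related to itself.
Euclidean (axiom 5): no — a R c and a R b, but not c R b.
So F validates K, K4, S4; S5 would additionally require R to be Euclidean. The strongest is S4.

S4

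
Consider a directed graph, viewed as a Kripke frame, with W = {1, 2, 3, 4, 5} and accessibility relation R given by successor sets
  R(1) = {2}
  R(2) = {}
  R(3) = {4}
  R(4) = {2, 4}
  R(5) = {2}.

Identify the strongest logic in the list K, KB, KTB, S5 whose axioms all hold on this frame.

K

Symmetric (axiom B): no — 1 R 2 but not 2 R 1.
Reflexive (axiom T): no — 1 is not related to itself.
Euclidean (axiom 5): no — 1 R 2 and 1 R 2, but not 2 R 2.
So F validates K; KB would additionally require R to be symmetric. The strongest is K.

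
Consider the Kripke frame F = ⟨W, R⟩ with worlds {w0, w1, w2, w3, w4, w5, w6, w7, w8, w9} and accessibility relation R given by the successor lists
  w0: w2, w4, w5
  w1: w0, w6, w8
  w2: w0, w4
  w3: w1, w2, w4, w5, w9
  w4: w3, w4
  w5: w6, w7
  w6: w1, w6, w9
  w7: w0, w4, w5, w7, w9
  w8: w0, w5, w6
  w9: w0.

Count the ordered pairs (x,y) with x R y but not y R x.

Enumerating: (w0,w4), (w0,w5), (w1,w0), (w1,w8), (w2,w4), (w3,w1), (w3,w2), (w3,w5), (w3,w9), (w5,w6), (w6,w9), (w7,w0), (w7,w4), (w7,w9), (w8,w0), (w8,w5), (w8,w6), (w9,w0).

18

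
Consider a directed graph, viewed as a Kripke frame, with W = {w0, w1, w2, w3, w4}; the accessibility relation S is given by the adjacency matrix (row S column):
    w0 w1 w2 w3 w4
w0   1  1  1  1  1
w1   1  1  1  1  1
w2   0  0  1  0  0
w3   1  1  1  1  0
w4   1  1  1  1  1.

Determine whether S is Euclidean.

No

Euclidean: no — w0 S w2 and w0 S w1, but not w2 S w1.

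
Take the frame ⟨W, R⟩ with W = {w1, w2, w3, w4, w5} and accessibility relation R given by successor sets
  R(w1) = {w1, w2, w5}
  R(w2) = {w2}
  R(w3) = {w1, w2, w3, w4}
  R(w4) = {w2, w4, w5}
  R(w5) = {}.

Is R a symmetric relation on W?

No

Symmetric: no — w1 R w2 but not w2 R w1.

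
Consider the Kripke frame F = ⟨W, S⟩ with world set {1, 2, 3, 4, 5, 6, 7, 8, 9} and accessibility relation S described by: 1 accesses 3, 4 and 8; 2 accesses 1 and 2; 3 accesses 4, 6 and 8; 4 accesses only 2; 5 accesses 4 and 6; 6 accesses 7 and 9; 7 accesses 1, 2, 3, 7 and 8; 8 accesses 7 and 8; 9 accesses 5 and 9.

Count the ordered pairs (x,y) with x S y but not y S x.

Enumerating: (1,3), (1,4), (1,8), (2,1), (3,4), (3,6), (3,8), (4,2), (5,4), (5,6), (6,7), (6,9), (7,1), (7,2), (7,3), (9,5).

16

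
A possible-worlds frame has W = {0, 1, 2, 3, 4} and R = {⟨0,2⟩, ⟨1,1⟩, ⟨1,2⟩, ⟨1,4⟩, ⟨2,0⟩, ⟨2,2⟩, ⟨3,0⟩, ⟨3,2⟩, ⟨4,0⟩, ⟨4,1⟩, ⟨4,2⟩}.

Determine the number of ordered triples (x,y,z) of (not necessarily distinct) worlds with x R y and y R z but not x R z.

4

Enumerating: (0,2,0), (1,2,0), (1,4,0), (4,1,4).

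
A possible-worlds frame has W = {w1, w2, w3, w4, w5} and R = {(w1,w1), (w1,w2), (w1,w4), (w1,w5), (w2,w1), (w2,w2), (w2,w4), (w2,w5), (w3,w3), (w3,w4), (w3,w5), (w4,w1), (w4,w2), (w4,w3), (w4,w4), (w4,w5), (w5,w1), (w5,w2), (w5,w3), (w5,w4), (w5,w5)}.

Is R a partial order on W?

Reflexive: yes — every world is R-related to itself.
Transitive: no — w1 R w4 and w4 R w3, but not w1 R w3.
Antisymmetric: no — w1 R w2 and w2 R w1 with w1 ≠ w2.
So R is not a partial order.

No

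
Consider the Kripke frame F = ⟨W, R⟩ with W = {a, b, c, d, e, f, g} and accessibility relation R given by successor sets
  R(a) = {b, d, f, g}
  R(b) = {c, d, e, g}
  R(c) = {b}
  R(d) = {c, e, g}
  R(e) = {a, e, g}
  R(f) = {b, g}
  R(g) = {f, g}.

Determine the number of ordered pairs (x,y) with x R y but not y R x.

Enumerating: (a,b), (a,d), (a,f), (a,g), (b,d), (b,e), (b,g), (d,c), (d,e), (d,g), (e,a), (e,g), (f,b).

13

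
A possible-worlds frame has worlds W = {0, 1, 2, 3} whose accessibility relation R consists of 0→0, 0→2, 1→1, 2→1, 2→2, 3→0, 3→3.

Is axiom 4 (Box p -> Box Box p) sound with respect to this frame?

No

By correspondence theory, 4 is valid on a frame iff R is transitive.
Transitive: no — 0 R 2 and 2 R 1, but not 0 R 1.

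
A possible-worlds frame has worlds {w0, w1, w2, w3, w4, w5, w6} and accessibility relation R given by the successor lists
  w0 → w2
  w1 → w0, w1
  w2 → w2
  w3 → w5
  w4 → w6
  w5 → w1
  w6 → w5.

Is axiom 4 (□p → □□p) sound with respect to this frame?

No

Axiom 4 corresponds to the accessibility relation being transitive.
Transitive: no — w1 R w0 and w0 R w2, but not w1 R w2.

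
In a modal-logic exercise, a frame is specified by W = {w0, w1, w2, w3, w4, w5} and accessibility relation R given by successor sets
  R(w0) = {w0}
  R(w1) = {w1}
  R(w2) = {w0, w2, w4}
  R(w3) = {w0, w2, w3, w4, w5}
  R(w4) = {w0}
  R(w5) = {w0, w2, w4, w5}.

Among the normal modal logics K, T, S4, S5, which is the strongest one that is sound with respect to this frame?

K

Reflexive (axiom T): no — w4 is not related to itself.
Transitive (axiom 4): yes — every two-step R-path is closed by a direct edge.
Euclidean (axiom 5): no — w2 R w0 and w2 R w4, but not w0 R w4.
So F validates K; T would additionally require R to be reflexive. The strongest is K.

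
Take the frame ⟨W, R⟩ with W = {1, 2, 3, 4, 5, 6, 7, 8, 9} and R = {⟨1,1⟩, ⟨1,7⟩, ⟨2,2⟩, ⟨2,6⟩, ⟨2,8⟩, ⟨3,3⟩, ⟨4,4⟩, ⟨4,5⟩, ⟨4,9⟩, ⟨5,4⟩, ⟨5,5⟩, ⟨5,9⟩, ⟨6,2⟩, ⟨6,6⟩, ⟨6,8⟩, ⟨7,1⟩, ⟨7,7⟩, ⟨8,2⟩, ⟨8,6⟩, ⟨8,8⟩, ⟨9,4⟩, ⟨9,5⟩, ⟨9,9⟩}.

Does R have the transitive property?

Transitive: yes — every two-step R-path is closed by a direct edge.

Yes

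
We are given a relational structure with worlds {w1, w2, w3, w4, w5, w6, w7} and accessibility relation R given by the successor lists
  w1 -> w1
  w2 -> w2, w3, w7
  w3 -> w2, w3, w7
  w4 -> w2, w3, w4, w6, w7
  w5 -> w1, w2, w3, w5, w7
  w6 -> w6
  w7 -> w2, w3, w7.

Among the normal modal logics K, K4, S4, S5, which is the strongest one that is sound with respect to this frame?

S4

Transitive (axiom 4): yes — every two-step R-path is closed by a direct edge.
Reflexive (axiom T): yes — every world is R-related to itself.
Euclidean (axiom 5): no — w4 R w2 and w4 R w6, but not w2 R w6.
So F validates K, K4, S4; S5 would additionally require R to be Euclidean. The strongest is S4.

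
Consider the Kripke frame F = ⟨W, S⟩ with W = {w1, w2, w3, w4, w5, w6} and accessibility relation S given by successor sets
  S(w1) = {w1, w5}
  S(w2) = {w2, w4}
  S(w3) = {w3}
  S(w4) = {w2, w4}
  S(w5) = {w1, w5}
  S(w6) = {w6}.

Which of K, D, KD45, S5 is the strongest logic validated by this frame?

S5

Serial (axiom D): yes — every world has a successor (e.g. w1 S w1).
Euclidean (axiom 5): yes — any two successors of a common world are S-related.
Transitive (axiom 4): yes — every two-step S-path is closed by a direct edge.
Reflexive (axiom T): yes — every world is S-related to itself.
So F validates K, D, KD45, S5. The strongest is S5.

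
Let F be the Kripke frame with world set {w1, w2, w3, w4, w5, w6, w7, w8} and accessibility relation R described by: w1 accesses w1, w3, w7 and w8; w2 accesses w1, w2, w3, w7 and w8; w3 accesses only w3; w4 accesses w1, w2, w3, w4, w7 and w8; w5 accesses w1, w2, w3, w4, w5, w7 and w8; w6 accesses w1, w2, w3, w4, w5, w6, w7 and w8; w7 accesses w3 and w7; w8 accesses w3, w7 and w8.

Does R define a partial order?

Yes

Reflexive: yes — every world is R-related to itself.
Transitive: yes — every two-step R-path is closed by a direct edge.
Antisymmetric: yes — no distinct pair is related both ways.
So R is a partial order.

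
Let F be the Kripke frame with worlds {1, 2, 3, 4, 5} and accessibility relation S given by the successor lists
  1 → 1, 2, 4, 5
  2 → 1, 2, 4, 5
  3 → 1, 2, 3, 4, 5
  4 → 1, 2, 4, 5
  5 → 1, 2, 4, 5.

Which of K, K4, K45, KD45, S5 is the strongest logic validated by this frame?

Transitive (axiom 4): yes — every two-step S-path is closed by a direct edge.
Euclidean (axiom 5): no — 3 S 1 and 3 S 3, but not 1 S 3.
Serial (axiom D): yes — every world has a successor (e.g. 1 S 1).
Reflexive (axiom T): yes — every world is S-related to itself.
So F validates K, K4; K45 would additionally require S to be Euclidean. The strongest is K4.

K4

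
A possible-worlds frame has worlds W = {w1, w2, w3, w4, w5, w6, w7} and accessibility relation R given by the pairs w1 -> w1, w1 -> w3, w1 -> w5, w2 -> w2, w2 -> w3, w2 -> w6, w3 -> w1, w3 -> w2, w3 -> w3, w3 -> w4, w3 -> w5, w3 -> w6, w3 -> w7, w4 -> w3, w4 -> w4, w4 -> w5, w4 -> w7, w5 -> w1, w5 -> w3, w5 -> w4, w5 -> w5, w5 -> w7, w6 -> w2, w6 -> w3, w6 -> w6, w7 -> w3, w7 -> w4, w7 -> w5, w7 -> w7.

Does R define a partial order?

No

Reflexive: yes — every world is R-related to itself.
Transitive: no — w1 R w3 and w3 R w2, but not w1 R w2.
Antisymmetric: no — w1 R w3 and w3 R w1 with w1 ≠ w3.
So R is not a partial order.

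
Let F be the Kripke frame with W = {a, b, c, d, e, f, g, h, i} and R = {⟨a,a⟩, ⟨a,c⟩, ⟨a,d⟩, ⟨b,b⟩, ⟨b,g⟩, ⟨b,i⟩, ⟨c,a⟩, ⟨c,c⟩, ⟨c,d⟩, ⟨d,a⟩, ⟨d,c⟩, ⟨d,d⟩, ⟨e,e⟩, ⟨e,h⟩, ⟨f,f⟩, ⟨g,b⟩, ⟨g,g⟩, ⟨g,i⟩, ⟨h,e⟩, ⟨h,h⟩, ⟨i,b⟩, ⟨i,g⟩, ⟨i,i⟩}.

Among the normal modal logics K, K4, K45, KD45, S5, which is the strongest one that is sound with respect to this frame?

S5

Transitive (axiom 4): yes — every two-step R-path is closed by a direct edge.
Euclidean (axiom 5): yes — any two successors of a common world are R-related.
Serial (axiom D): yes — every world has a successor (e.g. a R a).
Reflexive (axiom T): yes — every world is R-related to itself.
So F validates K, K4, K45, KD45, S5. The strongest is S5.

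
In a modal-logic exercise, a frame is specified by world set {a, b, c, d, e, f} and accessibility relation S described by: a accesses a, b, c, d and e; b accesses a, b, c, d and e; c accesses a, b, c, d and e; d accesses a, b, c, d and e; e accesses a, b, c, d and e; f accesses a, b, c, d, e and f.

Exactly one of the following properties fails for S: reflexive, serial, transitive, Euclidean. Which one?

Reflexive: yes — every world is S-related to itself.
Serial: yes — every world has a successor (e.g. a S a).
Transitive: yes — every two-step S-path is closed by a direct edge.
Euclidean: no — f S a and f S f, but not a S f.
Only Euclidean fails.

Euclidean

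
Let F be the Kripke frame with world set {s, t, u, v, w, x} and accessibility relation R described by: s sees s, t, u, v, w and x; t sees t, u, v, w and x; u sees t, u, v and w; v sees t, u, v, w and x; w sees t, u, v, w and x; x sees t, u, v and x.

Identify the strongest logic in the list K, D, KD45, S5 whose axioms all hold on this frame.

Serial (axiom D): yes — every world has a successor (e.g. s R s).
Euclidean (axiom 5): no — s R u and s R x, but not u R x.
Transitive (axiom 4): no — u R t and t R x, but not u R x.
Reflexive (axiom T): yes — every world is R-related to itself.
So F validates K, D; KD45 would additionally require R to be Euclidean and transitive. The strongest is D.

D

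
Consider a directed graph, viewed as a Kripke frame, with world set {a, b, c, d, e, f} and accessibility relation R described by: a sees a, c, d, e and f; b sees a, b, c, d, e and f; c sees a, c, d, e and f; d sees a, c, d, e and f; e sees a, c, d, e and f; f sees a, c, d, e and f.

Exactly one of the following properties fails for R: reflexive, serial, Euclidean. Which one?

Reflexive: yes — every world is R-related to itself.
Serial: yes — every world has a successor (e.g. a R a).
Euclidean: no — b R a and b R b, but not a R b.
Only Euclidean fails.

Euclidean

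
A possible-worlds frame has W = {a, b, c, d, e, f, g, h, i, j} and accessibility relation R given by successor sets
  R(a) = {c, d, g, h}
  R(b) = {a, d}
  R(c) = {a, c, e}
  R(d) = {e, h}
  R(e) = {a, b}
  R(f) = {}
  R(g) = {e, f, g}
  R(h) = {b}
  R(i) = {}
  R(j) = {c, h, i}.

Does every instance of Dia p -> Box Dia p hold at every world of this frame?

Axiom 5 corresponds to the accessibility relation being Euclidean.
Euclidean: no — a R c and a R d, but not c R d.

No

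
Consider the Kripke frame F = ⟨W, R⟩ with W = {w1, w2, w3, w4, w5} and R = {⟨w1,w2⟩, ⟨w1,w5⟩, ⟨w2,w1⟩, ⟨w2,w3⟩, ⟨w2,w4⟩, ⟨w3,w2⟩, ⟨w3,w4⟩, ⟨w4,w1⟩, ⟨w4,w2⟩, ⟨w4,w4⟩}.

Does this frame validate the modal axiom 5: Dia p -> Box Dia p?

Axiom 5 corresponds to the accessibility relation being Euclidean.
Euclidean: no — w1 R w2 and w1 R w5, but not w2 R w5.

No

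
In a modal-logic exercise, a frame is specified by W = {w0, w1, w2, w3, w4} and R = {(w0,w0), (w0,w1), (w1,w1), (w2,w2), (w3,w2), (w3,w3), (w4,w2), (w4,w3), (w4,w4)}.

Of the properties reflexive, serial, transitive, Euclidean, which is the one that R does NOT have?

Reflexive: yes — every world is R-related to itself.
Serial: yes — every world has a successor (e.g. w0 R w0).
Transitive: yes — every two-step R-path is closed by a direct edge.
Euclidean: no — w4 R w2 and w4 R w3, but not w2 R w3.
Only Euclidean fails.

Euclidean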